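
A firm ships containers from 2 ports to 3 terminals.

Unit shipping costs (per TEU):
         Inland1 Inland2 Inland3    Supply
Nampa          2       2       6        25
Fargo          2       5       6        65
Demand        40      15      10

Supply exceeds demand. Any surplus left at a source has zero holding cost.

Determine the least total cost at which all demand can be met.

An optimal shipping plan:
  Nampa→Inland1: 10 TEU
  Nampa→Inland2: 15 TEU
  Fargo→Inland1: 30 TEU
  Fargo→Inland3: 10 TEU
Total cost = 170.

170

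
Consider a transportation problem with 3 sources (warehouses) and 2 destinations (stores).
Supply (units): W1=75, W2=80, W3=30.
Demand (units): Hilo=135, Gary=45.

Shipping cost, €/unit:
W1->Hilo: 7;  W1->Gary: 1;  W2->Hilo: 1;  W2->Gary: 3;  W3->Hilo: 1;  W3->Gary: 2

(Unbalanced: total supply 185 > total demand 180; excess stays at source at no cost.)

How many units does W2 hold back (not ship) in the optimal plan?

An optimal plan:
  W1->Hilo: 25 × €7 = €175
  W1->Gary: 45 × €1 = €45
  W2->Hilo: 80 × €1 = €80
  W3->Hilo: 30 × €1 = €30
Total cost = €330.
W2 ships 80 of its 80, leaving 0.

0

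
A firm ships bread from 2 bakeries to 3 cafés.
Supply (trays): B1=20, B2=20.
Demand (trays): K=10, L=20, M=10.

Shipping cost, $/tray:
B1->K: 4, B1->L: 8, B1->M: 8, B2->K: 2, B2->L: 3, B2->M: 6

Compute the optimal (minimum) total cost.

Optimal allocation:
  B1–K: 10 × $4 = $40
  B1–M: 10 × $8 = $80
  B2–L: 20 × $3 = $60
Total = 40 + 80 + 60 = $180.
(Supply check: B1 ships 20; B2 ships 20.)

180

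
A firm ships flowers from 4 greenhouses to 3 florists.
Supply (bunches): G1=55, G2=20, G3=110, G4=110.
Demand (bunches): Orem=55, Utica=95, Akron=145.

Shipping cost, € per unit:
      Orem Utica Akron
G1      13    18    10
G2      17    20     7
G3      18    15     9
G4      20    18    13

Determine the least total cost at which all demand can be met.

3750

An optimal shipping plan:
  G1 to Orem: 55 bunches
  G2 to Akron: 20 bunches
  G3 to Akron: 110 bunches
  G4 to Utica: 95 bunches
  G4 to Akron: 15 bunches
Total cost = €3750.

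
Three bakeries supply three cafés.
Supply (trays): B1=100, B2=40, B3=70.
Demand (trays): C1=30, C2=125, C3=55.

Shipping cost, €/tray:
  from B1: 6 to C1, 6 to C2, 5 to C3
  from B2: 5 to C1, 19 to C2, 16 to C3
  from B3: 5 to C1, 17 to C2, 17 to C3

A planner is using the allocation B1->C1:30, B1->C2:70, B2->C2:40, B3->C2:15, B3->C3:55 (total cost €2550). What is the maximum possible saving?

Current plan cost = 30·6 + 70·6 + 40·19 + 15·17 + 55·17 = €2550.
Optimal plan:
  B1→C2: 55 × €6 = €330
  B1→C3: 45 × €5 = €225
  B2→C1: 30 × €5 = €150
  B2→C3: 10 × €16 = €160
  B3→C2: 70 × €17 = €1190
Optimal cost = €2055.
Saving = 2550 − 2055 = €495.

495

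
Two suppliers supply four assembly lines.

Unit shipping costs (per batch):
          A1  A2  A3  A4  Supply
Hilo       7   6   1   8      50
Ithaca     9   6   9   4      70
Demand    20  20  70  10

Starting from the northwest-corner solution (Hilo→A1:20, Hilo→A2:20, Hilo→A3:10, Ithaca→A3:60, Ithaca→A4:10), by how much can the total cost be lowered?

280

Current plan cost = 20·7 + 20·6 + 10·1 + 60·9 + 10·4 = 850.
Optimal plan:
  Hilo to A3: 50 × 1 = 50
  Ithaca to A1: 20 × 9 = 180
  Ithaca to A2: 20 × 6 = 120
  Ithaca to A3: 20 × 9 = 180
  Ithaca to A4: 10 × 4 = 40
Optimal cost = 570.
Saving = 850 − 570 = 280.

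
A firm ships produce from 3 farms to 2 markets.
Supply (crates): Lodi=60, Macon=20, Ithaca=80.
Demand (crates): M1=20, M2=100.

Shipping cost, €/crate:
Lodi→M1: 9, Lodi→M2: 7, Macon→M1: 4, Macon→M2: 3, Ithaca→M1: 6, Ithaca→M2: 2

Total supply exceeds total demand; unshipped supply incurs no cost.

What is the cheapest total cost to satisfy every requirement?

380

One minimum-cost allocation:
  Lodi–M2: 20 × €7 = €140
  Macon–M1: 20 × €4 = €80
  Ithaca–M2: 80 × €2 = €160
Total = 140 + 80 + 160 = €380.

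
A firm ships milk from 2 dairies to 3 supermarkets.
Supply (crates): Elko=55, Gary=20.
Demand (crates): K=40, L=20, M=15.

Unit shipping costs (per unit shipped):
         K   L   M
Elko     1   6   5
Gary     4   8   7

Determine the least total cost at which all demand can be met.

275

A cheapest plan:
  Elko->K: 40 × 1 = 40
  Elko->L: 15 × 6 = 90
  Gary->L: 5 × 8 = 40
  Gary->M: 15 × 7 = 105
Total = 40 + 90 + 40 + 105 = 275.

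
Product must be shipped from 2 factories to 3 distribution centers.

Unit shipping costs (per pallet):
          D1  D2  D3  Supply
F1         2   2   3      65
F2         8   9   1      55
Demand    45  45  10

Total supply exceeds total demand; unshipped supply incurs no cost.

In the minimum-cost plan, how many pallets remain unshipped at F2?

Minimum-cost shipments:
  F1→D1: 20 × 2 = 40
  F1→D2: 45 × 2 = 90
  F2→D1: 25 × 8 = 200
  F2→D3: 10 × 1 = 10
Total cost = 340.
F2 ships 35 of its 55, leaving 20.

20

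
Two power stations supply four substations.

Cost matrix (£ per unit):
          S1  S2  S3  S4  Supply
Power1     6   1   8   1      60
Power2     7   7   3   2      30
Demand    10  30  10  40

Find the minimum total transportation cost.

180

A cheapest plan:
  Power1 to S1: 10 MWh
  Power1 to S2: 30 MWh
  Power1 to S4: 20 MWh
  Power2 to S3: 10 MWh
  Power2 to S4: 20 MWh
Total cost = £180.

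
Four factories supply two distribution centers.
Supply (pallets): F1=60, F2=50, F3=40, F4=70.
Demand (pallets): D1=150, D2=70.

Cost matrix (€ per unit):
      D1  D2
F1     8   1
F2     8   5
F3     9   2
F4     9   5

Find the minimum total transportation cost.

1380

Optimal allocation:
  F1→D1: 30 × €8 = €240
  F1→D2: 30 × €1 = €30
  F2→D1: 50 × €8 = €400
  F3→D2: 40 × €2 = €80
  F4→D1: 70 × €9 = €630
Total = 240 + 30 + 400 + 80 + 630 = €1380.
(Supply check: F1 ships 60; F2 ships 50; F3 ships 40; F4 ships 70.)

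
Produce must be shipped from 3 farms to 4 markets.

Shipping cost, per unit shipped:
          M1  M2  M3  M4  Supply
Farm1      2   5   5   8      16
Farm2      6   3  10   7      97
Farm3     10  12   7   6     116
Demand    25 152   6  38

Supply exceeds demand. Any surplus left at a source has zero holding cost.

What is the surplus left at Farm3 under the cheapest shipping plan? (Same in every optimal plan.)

Minimum-cost shipments:
  Farm1 to M1: 16 × 2 = 32
  Farm2 to M2: 97 × 3 = 291
  Farm3 to M1: 9 × 10 = 90
  Farm3 to M2: 55 × 12 = 660
  Farm3 to M3: 6 × 7 = 42
  Farm3 to M4: 38 × 6 = 228
Total cost = 1343.
Farm3 ships 108 of its 116, leaving 8.

8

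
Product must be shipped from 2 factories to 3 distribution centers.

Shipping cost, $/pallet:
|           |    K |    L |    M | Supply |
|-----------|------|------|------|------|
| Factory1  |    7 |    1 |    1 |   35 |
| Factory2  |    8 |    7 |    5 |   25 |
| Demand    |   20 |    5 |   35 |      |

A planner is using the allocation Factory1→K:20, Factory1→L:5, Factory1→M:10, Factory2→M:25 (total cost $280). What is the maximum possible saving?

Current plan cost = 20·7 + 5·1 + 10·1 + 25·5 = $280.
Optimal plan:
  Factory1–L: 5 × $1 = $5
  Factory1–M: 30 × $1 = $30
  Factory2–K: 20 × $8 = $160
  Factory2–M: 5 × $5 = $25
Optimal cost = $220.
Saving = 280 − 220 = $60.

60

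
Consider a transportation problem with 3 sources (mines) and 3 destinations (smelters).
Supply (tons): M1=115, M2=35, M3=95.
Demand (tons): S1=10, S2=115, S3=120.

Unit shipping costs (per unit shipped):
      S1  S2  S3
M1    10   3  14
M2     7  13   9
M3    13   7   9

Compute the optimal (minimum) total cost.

Optimal allocation:
  M1 to S2: 115 × 3 = 345
  M2 to S1: 10 × 7 = 70
  M2 to S3: 25 × 9 = 225
  M3 to S3: 95 × 9 = 855
Total = 345 + 70 + 225 + 855 = 1495.

1495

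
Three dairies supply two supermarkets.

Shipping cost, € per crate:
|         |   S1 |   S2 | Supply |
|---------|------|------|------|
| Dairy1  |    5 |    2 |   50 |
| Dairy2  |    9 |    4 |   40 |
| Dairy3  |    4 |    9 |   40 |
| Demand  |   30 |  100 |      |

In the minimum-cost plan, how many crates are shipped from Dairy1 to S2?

Solving gives:
  Dairy1->S2: 50 × €2 = €100
  Dairy2->S2: 40 × €4 = €160
  Dairy3->S1: 30 × €4 = €120
  Dairy3->S2: 10 × €9 = €90
Total cost = €470.
So Dairy1→S2 carries 50 crates.

50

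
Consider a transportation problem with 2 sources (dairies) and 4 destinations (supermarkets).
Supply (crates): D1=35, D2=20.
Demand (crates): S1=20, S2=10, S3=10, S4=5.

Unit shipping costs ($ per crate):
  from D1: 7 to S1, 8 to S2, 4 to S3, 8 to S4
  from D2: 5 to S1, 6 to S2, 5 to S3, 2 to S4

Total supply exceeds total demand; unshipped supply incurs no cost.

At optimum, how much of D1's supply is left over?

10

Minimum-cost shipments:
  D1–S1: 15 × $7 = $105
  D1–S3: 10 × $4 = $40
  D2–S1: 5 × $5 = $25
  D2–S2: 10 × $6 = $60
  D2–S4: 5 × $2 = $10
Total cost = $240.
D1 ships 25 of its 35, leaving 10.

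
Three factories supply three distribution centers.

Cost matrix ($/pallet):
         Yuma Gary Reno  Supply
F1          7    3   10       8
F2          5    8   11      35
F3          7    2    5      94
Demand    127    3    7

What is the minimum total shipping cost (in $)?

An optimal shipping plan:
  F1->Yuma: 8 × $7 = $56
  F2->Yuma: 35 × $5 = $175
  F3->Yuma: 84 × $7 = $588
  F3->Gary: 3 × $2 = $6
  F3->Reno: 7 × $5 = $35
Total = 56 + 175 + 588 + 6 + 35 = $860.

860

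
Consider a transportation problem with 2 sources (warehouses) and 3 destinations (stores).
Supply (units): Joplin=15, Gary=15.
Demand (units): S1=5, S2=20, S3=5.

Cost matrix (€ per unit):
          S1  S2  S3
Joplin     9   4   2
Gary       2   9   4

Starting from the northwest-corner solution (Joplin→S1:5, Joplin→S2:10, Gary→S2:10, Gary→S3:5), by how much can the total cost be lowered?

Current plan cost = 5·9 + 10·4 + 10·9 + 5·4 = €195.
Optimal plan:
  Joplin–S2: 15 units
  Gary–S1: 5 units
  Gary–S2: 5 units
  Gary–S3: 5 units
Optimal cost = €135.
Saving = 195 − 135 = €60.

60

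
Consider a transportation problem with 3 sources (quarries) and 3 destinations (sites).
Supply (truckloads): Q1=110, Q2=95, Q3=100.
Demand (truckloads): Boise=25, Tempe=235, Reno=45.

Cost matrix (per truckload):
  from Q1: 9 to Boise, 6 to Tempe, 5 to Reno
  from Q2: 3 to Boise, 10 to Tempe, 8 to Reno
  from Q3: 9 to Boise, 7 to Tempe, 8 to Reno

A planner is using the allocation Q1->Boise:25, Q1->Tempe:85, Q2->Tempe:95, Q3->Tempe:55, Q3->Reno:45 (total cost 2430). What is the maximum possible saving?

Current plan cost = 25·9 + 85·6 + 95·10 + 55·7 + 45·8 = 2430.
Optimal plan:
  Q1–Tempe: 110 × 6 = 660
  Q2–Boise: 25 × 3 = 75
  Q2–Tempe: 25 × 10 = 250
  Q2–Reno: 45 × 8 = 360
  Q3–Tempe: 100 × 7 = 700
Optimal cost = 2045.
Saving = 2430 − 2045 = 385.

385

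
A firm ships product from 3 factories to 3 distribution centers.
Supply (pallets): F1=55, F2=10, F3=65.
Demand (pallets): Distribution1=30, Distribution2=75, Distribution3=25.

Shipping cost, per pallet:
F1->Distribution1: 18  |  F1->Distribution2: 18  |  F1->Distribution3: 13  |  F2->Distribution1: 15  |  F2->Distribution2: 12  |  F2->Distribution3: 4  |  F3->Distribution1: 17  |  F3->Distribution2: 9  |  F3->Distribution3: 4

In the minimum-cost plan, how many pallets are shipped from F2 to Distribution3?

Solving gives:
  F1 to Distribution1: 30 × 18 = 540
  F1 to Distribution2: 25 × 18 = 450
  F2 to Distribution3: 10 × 4 = 40
  F3 to Distribution2: 50 × 9 = 450
  F3 to Distribution3: 15 × 4 = 60
Total cost = 1540.
So F2→Distribution3 carries 10 pallets.

10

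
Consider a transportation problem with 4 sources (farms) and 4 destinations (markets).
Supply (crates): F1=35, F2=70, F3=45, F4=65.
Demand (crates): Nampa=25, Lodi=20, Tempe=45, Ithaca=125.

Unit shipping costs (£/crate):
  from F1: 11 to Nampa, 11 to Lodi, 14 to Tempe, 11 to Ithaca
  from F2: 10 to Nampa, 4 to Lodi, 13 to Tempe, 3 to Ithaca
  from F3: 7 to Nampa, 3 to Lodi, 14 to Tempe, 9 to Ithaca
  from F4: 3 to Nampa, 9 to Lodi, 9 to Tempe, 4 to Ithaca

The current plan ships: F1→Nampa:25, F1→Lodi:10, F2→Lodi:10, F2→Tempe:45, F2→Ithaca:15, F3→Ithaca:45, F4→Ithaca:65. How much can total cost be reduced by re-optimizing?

Current plan cost = 25·11 + 10·11 + 10·4 + 45·13 + 15·3 + 45·9 + 65·4 = £1720.
Optimal plan:
  F1→Tempe: 35 × £14 = £490
  F2→Ithaca: 70 × £3 = £210
  F3→Nampa: 25 × £7 = £175
  F3→Lodi: 20 × £3 = £60
  F4→Tempe: 10 × £9 = £90
  F4→Ithaca: 55 × £4 = £220
Optimal cost = £1245.
Saving = 1720 − 1245 = £475.

475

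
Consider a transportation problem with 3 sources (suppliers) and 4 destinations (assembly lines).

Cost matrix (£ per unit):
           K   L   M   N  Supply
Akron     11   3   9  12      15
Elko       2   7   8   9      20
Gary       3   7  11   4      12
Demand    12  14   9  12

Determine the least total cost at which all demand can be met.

An optimal shipping plan:
  Akron->L: 14 × £3 = £42
  Akron->M: 1 × £9 = £9
  Elko->K: 12 × £2 = £24
  Elko->M: 8 × £8 = £64
  Gary->N: 12 × £4 = £48
Total = 42 + 9 + 24 + 64 + 48 = £187.

187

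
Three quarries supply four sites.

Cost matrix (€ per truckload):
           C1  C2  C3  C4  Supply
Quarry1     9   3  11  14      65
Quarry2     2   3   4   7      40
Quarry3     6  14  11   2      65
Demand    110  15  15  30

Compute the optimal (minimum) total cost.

875

One minimum-cost allocation:
  Quarry1–C1: 35 × €9 = €315
  Quarry1–C2: 15 × €3 = €45
  Quarry1–C3: 15 × €11 = €165
  Quarry2–C1: 40 × €2 = €80
  Quarry3–C1: 35 × €6 = €210
  Quarry3–C4: 30 × €2 = €60
Total = 315 + 45 + 165 + 80 + 210 + 60 = €875.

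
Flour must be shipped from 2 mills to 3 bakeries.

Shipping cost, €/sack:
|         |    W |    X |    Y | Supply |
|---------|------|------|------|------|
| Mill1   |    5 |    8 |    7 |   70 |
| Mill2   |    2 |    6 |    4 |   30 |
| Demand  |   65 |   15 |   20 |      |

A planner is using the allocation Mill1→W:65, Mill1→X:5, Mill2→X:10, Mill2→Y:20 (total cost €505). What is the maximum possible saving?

10

Current plan cost = 65·5 + 5·8 + 10·6 + 20·4 = €505.
Optimal plan:
  Mill1→W: 35 × €5 = €175
  Mill1→X: 15 × €8 = €120
  Mill1→Y: 20 × €7 = €140
  Mill2→W: 30 × €2 = €60
Optimal cost = €495.
Saving = 505 − 495 = €10.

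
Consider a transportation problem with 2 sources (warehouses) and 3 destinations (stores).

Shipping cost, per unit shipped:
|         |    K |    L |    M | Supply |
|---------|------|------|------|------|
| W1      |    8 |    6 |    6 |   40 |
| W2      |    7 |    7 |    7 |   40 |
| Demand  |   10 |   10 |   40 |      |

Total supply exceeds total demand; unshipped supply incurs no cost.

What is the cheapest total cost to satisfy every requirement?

An optimal shipping plan:
  W1→L: 10 × 6 = 60
  W1→M: 30 × 6 = 180
  W2→K: 10 × 7 = 70
  W2→M: 10 × 7 = 70
Total = 60 + 180 + 70 + 70 = 380.

380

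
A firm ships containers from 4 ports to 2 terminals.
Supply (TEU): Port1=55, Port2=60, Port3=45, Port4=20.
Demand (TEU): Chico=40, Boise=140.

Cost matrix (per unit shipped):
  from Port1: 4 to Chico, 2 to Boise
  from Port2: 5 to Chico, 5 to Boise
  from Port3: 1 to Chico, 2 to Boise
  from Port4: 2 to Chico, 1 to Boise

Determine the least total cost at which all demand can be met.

One minimum-cost allocation:
  Port1→Boise: 55 × 2 = 110
  Port2→Boise: 60 × 5 = 300
  Port3→Chico: 40 × 1 = 40
  Port3→Boise: 5 × 2 = 10
  Port4→Boise: 20 × 1 = 20
Total = 110 + 300 + 40 + 10 + 20 = 480.

480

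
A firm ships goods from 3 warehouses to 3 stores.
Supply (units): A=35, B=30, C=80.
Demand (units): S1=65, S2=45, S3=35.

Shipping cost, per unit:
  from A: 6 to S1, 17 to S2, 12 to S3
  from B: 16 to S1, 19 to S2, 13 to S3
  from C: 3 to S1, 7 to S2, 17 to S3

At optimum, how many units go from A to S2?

0

Solving gives:
  A to S1: 30 × 6 = 180
  A to S3: 5 × 12 = 60
  B to S3: 30 × 13 = 390
  C to S1: 35 × 3 = 105
  C to S2: 45 × 7 = 315
Total cost = 1050.
The route A→S2 is not used.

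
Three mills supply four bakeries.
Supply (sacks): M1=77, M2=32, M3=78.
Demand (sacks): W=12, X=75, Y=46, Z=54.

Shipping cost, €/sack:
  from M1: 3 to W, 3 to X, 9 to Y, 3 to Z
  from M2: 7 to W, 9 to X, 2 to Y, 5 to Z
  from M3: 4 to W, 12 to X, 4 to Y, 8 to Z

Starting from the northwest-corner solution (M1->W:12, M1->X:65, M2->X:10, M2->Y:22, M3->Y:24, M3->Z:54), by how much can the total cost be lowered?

Current plan cost = 12·3 + 65·3 + 10·9 + 22·2 + 24·4 + 54·8 = €893.
Optimal plan:
  M1–X: 75 × €3 = €225
  M1–Z: 2 × €3 = €6
  M2–Z: 32 × €5 = €160
  M3–W: 12 × €4 = €48
  M3–Y: 46 × €4 = €184
  M3–Z: 20 × €8 = €160
Optimal cost = €783.
Saving = 893 − 783 = €110.

110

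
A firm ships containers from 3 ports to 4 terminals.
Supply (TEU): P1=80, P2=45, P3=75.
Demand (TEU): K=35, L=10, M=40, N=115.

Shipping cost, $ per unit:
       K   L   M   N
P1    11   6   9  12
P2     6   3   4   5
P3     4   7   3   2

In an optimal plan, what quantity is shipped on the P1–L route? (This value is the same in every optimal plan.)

The minimum-cost plan:
  P1→K: 30 × $11 = $330
  P1→L: 10 × $6 = $60
  P1→M: 40 × $9 = $360
  P2→K: 5 × $6 = $30
  P2→N: 40 × $5 = $200
  P3→N: 75 × $2 = $150
Total cost = $1130.
So P1→L carries 10 TEU.

10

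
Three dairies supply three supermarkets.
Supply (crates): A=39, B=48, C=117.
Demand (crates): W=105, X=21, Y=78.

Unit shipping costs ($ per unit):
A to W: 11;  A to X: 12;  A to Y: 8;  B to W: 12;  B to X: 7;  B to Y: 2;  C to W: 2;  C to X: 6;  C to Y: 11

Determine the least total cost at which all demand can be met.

726

A cheapest plan:
  A→X: 9 × $12 = $108
  A→Y: 30 × $8 = $240
  B→Y: 48 × $2 = $96
  C→W: 105 × $2 = $210
  C→X: 12 × $6 = $72
Total = 108 + 240 + 96 + 210 + 72 = $726.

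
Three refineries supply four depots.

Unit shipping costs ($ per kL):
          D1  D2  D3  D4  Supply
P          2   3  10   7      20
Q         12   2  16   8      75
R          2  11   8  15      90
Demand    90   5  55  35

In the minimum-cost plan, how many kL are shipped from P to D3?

The minimum-cost plan:
  P→D1: 20 kL
  Q→D2: 5 kL
  Q→D3: 35 kL
  Q→D4: 35 kL
  R→D1: 70 kL
  R→D3: 20 kL
Total cost = $1190.
The route P→D3 is not used.

0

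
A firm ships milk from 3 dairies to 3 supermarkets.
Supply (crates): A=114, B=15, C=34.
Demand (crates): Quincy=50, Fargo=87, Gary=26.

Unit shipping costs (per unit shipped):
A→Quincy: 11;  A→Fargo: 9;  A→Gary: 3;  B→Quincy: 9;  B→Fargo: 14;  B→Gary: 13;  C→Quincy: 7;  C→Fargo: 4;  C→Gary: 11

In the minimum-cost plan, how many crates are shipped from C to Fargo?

34

Optimal shipments:
  A->Quincy: 35 × 11 = 385
  A->Fargo: 53 × 9 = 477
  A->Gary: 26 × 3 = 78
  B->Quincy: 15 × 9 = 135
  C->Fargo: 34 × 4 = 136
Total cost = 1211.
So C→Fargo carries 34 crates.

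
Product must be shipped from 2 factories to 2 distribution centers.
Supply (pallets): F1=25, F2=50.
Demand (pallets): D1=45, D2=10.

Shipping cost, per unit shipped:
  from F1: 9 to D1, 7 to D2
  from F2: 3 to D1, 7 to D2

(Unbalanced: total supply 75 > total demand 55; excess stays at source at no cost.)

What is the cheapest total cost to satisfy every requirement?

Optimal allocation:
  F1→D2: 10 × 7 = 70
  F2→D1: 45 × 3 = 135
Total = 70 + 135 = 205.

205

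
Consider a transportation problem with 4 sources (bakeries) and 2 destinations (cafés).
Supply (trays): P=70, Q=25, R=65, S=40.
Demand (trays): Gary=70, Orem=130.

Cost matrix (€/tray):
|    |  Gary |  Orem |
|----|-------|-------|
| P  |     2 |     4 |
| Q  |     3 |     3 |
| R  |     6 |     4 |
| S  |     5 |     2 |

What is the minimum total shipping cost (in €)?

555

One minimum-cost allocation:
  P→Gary: 70 trays
  Q→Orem: 25 trays
  R→Orem: 65 trays
  S→Orem: 40 trays
Total cost = €555.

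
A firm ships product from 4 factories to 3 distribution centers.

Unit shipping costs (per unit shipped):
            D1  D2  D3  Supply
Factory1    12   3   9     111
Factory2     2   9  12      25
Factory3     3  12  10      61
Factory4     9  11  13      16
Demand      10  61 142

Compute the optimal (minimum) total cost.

1651

A cheapest plan:
  Factory1->D2: 61 × 3 = 183
  Factory1->D3: 50 × 9 = 450
  Factory2->D1: 10 × 2 = 20
  Factory2->D3: 15 × 12 = 180
  Factory3->D3: 61 × 10 = 610
  Factory4->D3: 16 × 13 = 208
Total = 183 + 450 + 20 + 180 + 610 + 208 = 1651.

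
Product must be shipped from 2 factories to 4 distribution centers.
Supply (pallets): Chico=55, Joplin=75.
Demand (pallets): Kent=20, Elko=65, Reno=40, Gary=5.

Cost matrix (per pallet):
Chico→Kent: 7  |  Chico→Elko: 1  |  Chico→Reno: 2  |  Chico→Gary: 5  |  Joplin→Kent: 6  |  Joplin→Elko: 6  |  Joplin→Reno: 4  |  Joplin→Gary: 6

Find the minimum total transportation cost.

425

One minimum-cost allocation:
  Chico→Elko: 55 × 1 = 55
  Joplin→Kent: 20 × 6 = 120
  Joplin→Elko: 10 × 6 = 60
  Joplin→Reno: 40 × 4 = 160
  Joplin→Gary: 5 × 6 = 30
Total = 55 + 120 + 60 + 160 + 30 = 425.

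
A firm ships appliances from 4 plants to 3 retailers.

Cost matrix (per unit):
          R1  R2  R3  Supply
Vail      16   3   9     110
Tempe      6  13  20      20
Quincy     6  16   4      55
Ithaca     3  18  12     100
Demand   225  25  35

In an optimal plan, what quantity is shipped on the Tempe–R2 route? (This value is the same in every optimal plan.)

Solving gives:
  Vail->R1: 50 × 16 = 800
  Vail->R2: 25 × 3 = 75
  Vail->R3: 35 × 9 = 315
  Tempe->R1: 20 × 6 = 120
  Quincy->R1: 55 × 6 = 330
  Ithaca->R1: 100 × 3 = 300
Total cost = 1940.
The route Tempe→R2 is not used.

0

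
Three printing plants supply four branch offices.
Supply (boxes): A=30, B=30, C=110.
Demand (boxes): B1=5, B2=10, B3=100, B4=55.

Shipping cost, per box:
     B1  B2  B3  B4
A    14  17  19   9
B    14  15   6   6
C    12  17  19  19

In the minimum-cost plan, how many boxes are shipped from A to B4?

30

Optimal shipments:
  A→B4: 30 × 9 = 270
  B→B3: 5 × 6 = 30
  B→B4: 25 × 6 = 150
  C→B1: 5 × 12 = 60
  C→B2: 10 × 17 = 170
  C→B3: 95 × 19 = 1805
Total cost = 2485.
So A→B4 carries 30 boxes.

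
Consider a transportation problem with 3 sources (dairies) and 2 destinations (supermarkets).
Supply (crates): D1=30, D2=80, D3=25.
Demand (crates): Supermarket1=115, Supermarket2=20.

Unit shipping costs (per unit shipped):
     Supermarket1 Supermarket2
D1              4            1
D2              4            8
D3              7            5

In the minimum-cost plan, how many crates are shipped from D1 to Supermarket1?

10

The minimum-cost plan:
  D1 to Supermarket1: 10 × 4 = 40
  D1 to Supermarket2: 20 × 1 = 20
  D2 to Supermarket1: 80 × 4 = 320
  D3 to Supermarket1: 25 × 7 = 175
Total cost = 555.
So D1→Supermarket1 carries 10 crates.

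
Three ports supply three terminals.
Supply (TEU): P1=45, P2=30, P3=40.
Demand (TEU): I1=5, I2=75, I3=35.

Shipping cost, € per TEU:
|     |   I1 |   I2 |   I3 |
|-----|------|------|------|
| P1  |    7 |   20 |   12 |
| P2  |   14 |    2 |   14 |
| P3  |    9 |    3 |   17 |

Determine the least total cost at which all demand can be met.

Optimal allocation:
  P1 to I1: 5 × €7 = €35
  P1 to I2: 5 × €20 = €100
  P1 to I3: 35 × €12 = €420
  P2 to I2: 30 × €2 = €60
  P3 to I2: 40 × €3 = €120
Total = 35 + 100 + 420 + 60 + 120 = €735.

735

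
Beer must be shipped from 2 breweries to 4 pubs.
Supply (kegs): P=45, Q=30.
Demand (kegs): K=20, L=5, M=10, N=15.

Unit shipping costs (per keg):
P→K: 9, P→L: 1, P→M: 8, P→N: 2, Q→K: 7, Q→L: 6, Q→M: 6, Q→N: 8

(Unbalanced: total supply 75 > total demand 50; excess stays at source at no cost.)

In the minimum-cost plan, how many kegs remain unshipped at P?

Minimum-cost shipments:
  P->L: 5 × 1 = 5
  P->N: 15 × 2 = 30
  Q->K: 20 × 7 = 140
  Q->M: 10 × 6 = 60
Total cost = 235.
P ships 20 of its 45, leaving 25.

25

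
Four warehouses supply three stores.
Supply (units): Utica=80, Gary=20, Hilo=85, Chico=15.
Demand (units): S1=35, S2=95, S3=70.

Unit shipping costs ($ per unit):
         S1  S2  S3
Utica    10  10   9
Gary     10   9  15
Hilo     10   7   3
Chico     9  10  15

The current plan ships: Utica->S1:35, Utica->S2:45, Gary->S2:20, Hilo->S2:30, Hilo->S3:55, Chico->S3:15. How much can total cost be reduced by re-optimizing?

150

Current plan cost = 35·10 + 45·10 + 20·9 + 30·7 + 55·3 + 15·15 = $1580.
Optimal plan:
  Utica–S1: 20 × $10 = $200
  Utica–S2: 60 × $10 = $600
  Gary–S2: 20 × $9 = $180
  Hilo–S2: 15 × $7 = $105
  Hilo–S3: 70 × $3 = $210
  Chico–S1: 15 × $9 = $135
Optimal cost = $1430.
Saving = 1580 − 1430 = $150.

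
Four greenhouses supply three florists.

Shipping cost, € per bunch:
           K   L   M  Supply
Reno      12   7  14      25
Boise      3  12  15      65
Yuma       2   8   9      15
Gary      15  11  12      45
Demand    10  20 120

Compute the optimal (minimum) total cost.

1740

A cheapest plan:
  Reno–L: 20 bunches
  Reno–M: 5 bunches
  Boise–K: 10 bunches
  Boise–M: 55 bunches
  Yuma–M: 15 bunches
  Gary–M: 45 bunches
Total cost = €1740.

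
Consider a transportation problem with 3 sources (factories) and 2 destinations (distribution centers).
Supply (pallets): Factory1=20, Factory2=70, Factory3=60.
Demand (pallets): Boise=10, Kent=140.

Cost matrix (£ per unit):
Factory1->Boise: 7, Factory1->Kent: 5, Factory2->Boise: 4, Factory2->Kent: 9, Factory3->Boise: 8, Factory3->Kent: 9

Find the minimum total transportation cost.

Optimal allocation:
  Factory1–Kent: 20 pallets
  Factory2–Boise: 10 pallets
  Factory2–Kent: 60 pallets
  Factory3–Kent: 60 pallets
Total cost = £1220.

1220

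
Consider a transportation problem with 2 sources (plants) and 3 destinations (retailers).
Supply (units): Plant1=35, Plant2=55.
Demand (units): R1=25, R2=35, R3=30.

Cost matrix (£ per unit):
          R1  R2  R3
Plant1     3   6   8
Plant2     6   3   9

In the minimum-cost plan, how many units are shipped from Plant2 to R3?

The minimum-cost plan:
  Plant1→R1: 25 units
  Plant1→R3: 10 units
  Plant2→R2: 35 units
  Plant2→R3: 20 units
Total cost = £440.
So Plant2→R3 carries 20 units.

20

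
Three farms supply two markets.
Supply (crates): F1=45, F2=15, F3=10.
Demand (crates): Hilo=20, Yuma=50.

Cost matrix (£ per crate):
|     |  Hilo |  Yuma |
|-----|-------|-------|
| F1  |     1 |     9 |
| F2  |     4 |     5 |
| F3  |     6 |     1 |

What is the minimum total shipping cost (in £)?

330

Optimal allocation:
  F1–Hilo: 20 × £1 = £20
  F1–Yuma: 25 × £9 = £225
  F2–Yuma: 15 × £5 = £75
  F3–Yuma: 10 × £1 = £10
Total = 20 + 225 + 75 + 10 = £330.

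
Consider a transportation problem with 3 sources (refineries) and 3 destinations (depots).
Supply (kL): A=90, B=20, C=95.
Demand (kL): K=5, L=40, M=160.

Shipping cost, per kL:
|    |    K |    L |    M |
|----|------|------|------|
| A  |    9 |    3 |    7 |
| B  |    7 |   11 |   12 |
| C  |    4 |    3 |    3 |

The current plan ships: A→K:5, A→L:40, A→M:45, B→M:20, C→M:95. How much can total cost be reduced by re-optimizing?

Current plan cost = 5·9 + 40·3 + 45·7 + 20·12 + 95·3 = 1005.
Optimal plan:
  A–L: 40 kL
  A–M: 50 kL
  B–K: 5 kL
  B–M: 15 kL
  C–M: 95 kL
Optimal cost = 970.
Saving = 1005 − 970 = 35.

35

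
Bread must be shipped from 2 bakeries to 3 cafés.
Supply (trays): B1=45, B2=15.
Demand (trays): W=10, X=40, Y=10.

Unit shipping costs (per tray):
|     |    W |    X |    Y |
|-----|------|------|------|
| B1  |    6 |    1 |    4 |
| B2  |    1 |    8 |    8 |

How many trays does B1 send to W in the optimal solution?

0

The minimum-cost plan:
  B1->X: 40 × 1 = 40
  B1->Y: 5 × 4 = 20
  B2->W: 10 × 1 = 10
  B2->Y: 5 × 8 = 40
Total cost = 110.
The route B1→W is not used.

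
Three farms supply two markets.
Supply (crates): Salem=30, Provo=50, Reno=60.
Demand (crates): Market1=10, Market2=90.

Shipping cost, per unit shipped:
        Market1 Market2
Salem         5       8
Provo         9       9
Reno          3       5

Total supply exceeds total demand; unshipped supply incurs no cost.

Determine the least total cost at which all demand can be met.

One minimum-cost allocation:
  Salem–Market1: 10 × 5 = 50
  Salem–Market2: 20 × 8 = 160
  Provo–Market2: 10 × 9 = 90
  Reno–Market2: 60 × 5 = 300
Total = 50 + 160 + 90 + 300 = 600.

600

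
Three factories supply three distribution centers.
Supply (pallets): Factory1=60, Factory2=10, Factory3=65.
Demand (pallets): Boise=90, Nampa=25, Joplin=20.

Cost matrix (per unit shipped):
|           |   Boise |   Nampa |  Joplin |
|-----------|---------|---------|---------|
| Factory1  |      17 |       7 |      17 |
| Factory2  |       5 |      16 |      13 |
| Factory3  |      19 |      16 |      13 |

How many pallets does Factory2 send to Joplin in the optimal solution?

0

The minimum-cost plan:
  Factory1->Boise: 35 × 17 = 595
  Factory1->Nampa: 25 × 7 = 175
  Factory2->Boise: 10 × 5 = 50
  Factory3->Boise: 45 × 19 = 855
  Factory3->Joplin: 20 × 13 = 260
Total cost = 1935.
The route Factory2→Joplin is not used.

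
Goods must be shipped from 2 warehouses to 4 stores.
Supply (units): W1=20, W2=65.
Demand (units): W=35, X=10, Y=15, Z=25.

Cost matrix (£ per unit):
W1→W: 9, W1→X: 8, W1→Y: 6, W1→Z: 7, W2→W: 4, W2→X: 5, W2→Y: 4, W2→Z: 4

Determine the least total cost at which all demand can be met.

395

An optimal shipping plan:
  W1→Y: 15 × £6 = £90
  W1→Z: 5 × £7 = £35
  W2→W: 35 × £4 = £140
  W2→X: 10 × £5 = £50
  W2→Z: 20 × £4 = £80
Total = 90 + 35 + 140 + 50 + 80 = £395.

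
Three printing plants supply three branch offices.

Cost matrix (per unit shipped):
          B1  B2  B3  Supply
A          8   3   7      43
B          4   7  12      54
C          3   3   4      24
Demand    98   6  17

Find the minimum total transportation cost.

585

Optimal allocation:
  A→B1: 20 × 8 = 160
  A→B2: 6 × 3 = 18
  A→B3: 17 × 7 = 119
  B→B1: 54 × 4 = 216
  C→B1: 24 × 3 = 72
Total = 160 + 18 + 119 + 216 + 72 = 585.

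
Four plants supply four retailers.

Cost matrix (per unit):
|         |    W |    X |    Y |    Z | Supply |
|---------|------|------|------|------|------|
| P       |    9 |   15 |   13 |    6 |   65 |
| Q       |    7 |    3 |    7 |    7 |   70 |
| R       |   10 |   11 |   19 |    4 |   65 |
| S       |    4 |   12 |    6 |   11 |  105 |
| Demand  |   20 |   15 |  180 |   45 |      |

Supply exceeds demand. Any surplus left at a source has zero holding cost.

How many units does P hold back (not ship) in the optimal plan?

An optimal plan:
  P→W: 20 × 9 = 180
  P→Y: 20 × 13 = 260
  Q→X: 15 × 3 = 45
  Q→Y: 55 × 7 = 385
  R→Z: 45 × 4 = 180
  S→Y: 105 × 6 = 630
Total cost = 1680.
P ships 40 of its 65, leaving 25.

25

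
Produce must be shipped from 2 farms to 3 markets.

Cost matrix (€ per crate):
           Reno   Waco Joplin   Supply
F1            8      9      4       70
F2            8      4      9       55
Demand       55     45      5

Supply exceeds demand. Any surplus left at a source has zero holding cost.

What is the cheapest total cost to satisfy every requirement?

640

An optimal shipping plan:
  F1 to Reno: 55 crates
  F1 to Joplin: 5 crates
  F2 to Waco: 45 crates
Total cost = €640.
(Supply check: F1 ships 60; F2 ships 45.)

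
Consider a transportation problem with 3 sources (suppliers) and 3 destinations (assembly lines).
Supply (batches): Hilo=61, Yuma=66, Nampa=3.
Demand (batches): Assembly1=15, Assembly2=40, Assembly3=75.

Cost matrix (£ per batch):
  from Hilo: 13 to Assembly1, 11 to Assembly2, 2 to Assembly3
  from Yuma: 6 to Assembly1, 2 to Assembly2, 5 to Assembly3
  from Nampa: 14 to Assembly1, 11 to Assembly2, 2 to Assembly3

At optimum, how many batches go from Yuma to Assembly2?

40

Solving gives:
  Hilo->Assembly3: 61 × £2 = £122
  Yuma->Assembly1: 15 × £6 = £90
  Yuma->Assembly2: 40 × £2 = £80
  Yuma->Assembly3: 11 × £5 = £55
  Nampa->Assembly3: 3 × £2 = £6
Total cost = £353.
So Yuma→Assembly2 carries 40 batches.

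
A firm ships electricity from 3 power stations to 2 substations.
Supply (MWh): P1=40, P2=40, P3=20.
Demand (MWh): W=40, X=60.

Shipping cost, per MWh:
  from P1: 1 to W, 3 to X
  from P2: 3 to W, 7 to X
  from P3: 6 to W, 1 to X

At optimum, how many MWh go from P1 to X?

40

Optimal shipments:
  P1→X: 40 × 3 = 120
  P2→W: 40 × 3 = 120
  P3→X: 20 × 1 = 20
Total cost = 260.
So P1→X carries 40 MWh.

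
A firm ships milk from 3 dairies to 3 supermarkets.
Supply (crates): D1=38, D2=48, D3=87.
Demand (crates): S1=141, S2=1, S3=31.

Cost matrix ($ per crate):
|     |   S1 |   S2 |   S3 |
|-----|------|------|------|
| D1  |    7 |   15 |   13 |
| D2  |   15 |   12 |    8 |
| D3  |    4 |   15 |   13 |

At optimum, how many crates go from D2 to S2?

1

Optimal shipments:
  D1→S1: 38 × $7 = $266
  D2→S1: 16 × $15 = $240
  D2→S2: 1 × $12 = $12
  D2→S3: 31 × $8 = $248
  D3→S1: 87 × $4 = $348
Total cost = $1114.
So D2→S2 carries 1 crates.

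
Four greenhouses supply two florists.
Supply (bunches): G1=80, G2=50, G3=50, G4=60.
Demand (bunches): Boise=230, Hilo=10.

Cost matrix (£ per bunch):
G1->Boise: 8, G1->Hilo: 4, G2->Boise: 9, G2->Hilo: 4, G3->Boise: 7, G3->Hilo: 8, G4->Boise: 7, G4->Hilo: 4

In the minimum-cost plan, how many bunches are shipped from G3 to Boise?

Optimal shipments:
  G1→Boise: 80 × £8 = £640
  G2→Boise: 40 × £9 = £360
  G2→Hilo: 10 × £4 = £40
  G3→Boise: 50 × £7 = £350
  G4→Boise: 60 × £7 = £420
Total cost = £1810.
So G3→Boise carries 50 bunches.

50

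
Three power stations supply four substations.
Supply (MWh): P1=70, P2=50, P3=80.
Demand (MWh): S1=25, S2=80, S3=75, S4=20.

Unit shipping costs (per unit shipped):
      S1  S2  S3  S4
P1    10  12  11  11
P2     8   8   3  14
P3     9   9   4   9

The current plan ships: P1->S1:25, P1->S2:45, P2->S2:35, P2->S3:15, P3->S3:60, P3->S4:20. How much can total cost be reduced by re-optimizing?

Current plan cost = 25·10 + 45·12 + 35·8 + 15·3 + 60·4 + 20·9 = 1535.
Optimal plan:
  P1->S1: 25 × 10 = 250
  P1->S2: 25 × 12 = 300
  P1->S4: 20 × 11 = 220
  P2->S2: 50 × 8 = 400
  P3->S2: 5 × 9 = 45
  P3->S3: 75 × 4 = 300
Optimal cost = 1515.
Saving = 1535 − 1515 = 20.

20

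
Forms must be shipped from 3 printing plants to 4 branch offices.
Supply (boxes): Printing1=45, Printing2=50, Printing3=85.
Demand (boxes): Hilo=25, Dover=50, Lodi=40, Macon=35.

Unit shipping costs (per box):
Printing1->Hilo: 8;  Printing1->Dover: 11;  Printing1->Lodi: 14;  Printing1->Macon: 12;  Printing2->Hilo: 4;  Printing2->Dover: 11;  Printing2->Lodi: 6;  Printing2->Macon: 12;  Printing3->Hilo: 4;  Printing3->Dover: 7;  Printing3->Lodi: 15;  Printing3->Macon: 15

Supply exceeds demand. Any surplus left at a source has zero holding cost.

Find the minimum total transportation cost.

1110

A cheapest plan:
  Printing1->Macon: 35 boxes
  Printing2->Hilo: 10 boxes
  Printing2->Lodi: 40 boxes
  Printing3->Hilo: 15 boxes
  Printing3->Dover: 50 boxes
Total cost = 1110.
(Supply check: Printing1 ships 35; Printing2 ships 50; Printing3 ships 65.)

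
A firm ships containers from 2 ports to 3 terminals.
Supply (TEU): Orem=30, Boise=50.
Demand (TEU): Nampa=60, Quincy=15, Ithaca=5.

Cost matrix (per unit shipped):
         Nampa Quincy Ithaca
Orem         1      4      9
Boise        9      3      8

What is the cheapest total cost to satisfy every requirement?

An optimal shipping plan:
  Orem to Nampa: 30 × 1 = 30
  Boise to Nampa: 30 × 9 = 270
  Boise to Quincy: 15 × 3 = 45
  Boise to Ithaca: 5 × 8 = 40
Total = 30 + 270 + 45 + 40 = 385.

385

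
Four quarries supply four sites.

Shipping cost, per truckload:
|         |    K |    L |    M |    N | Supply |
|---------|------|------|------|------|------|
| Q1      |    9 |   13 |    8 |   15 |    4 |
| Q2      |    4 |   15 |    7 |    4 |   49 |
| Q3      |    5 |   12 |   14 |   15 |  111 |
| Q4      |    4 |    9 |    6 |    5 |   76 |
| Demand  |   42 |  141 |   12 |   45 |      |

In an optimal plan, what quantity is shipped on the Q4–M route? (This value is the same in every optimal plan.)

4

Solving gives:
  Q1–M: 4 × 8 = 32
  Q2–M: 4 × 7 = 28
  Q2–N: 45 × 4 = 180
  Q3–K: 42 × 5 = 210
  Q3–L: 69 × 12 = 828
  Q4–L: 72 × 9 = 648
  Q4–M: 4 × 6 = 24
Total cost = 1950.
So Q4→M carries 4 truckloads.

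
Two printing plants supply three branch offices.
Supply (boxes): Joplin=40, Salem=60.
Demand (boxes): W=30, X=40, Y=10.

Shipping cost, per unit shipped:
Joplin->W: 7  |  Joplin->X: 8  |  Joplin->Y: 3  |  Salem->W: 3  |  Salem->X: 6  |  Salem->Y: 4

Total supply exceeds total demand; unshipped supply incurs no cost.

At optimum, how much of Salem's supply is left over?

0

An optimal plan:
  Joplin to X: 10 boxes
  Joplin to Y: 10 boxes
  Salem to W: 30 boxes
  Salem to X: 30 boxes
Total cost = 380.
Salem ships 60 of its 60, leaving 0.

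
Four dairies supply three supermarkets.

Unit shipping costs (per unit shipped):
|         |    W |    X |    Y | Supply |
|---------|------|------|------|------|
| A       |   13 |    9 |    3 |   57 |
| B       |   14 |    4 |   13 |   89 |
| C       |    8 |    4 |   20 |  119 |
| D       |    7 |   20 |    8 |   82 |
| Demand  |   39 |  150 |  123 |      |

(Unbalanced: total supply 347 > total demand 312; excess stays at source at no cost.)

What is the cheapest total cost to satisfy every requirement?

One minimum-cost allocation:
  A→Y: 57 × 3 = 171
  B→X: 54 × 4 = 216
  C→W: 23 × 8 = 184
  C→X: 96 × 4 = 384
  D→W: 16 × 7 = 112
  D→Y: 66 × 8 = 528
Total = 171 + 216 + 184 + 384 + 112 + 528 = 1595.

1595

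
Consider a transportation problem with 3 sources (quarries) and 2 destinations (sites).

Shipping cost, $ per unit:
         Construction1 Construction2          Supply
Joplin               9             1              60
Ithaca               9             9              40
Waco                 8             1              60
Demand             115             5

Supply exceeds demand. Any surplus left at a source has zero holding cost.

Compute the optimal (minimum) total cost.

980

An optimal shipping plan:
  Joplin->Construction1: 15 truckloads
  Joplin->Construction2: 5 truckloads
  Ithaca->Construction1: 40 truckloads
  Waco->Construction1: 60 truckloads
Total cost = $980.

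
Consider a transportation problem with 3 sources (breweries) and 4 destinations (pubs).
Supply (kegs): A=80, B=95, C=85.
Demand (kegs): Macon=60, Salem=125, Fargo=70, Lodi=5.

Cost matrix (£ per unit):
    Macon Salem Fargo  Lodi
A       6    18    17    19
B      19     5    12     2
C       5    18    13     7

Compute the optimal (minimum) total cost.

Optimal allocation:
  A->Macon: 50 × £6 = £300
  A->Salem: 30 × £18 = £540
  B->Salem: 95 × £5 = £475
  C->Macon: 10 × £5 = £50
  C->Fargo: 70 × £13 = £910
  C->Lodi: 5 × £7 = £35
Total = 300 + 540 + 475 + 50 + 910 + 35 = £2310.

2310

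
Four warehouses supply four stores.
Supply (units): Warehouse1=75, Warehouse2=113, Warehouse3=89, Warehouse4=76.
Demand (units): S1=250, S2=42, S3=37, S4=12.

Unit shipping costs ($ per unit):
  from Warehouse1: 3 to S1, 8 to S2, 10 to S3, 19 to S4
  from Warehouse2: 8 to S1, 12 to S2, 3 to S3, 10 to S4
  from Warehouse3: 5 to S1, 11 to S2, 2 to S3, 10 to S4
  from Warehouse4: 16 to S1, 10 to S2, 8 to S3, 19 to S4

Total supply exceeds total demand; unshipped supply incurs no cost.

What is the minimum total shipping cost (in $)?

One minimum-cost allocation:
  Warehouse1–S1: 75 × $3 = $225
  Warehouse2–S1: 86 × $8 = $688
  Warehouse2–S3: 15 × $3 = $45
  Warehouse2–S4: 12 × $10 = $120
  Warehouse3–S1: 89 × $5 = $445
  Warehouse4–S2: 42 × $10 = $420
  Warehouse4–S3: 22 × $8 = $176
Total = 225 + 688 + 45 + 120 + 445 + 420 + 176 = $2119.
(Supply check: Warehouse1 ships 75; Warehouse2 ships 113; Warehouse3 ships 89; Warehouse4 ships 64.)

2119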